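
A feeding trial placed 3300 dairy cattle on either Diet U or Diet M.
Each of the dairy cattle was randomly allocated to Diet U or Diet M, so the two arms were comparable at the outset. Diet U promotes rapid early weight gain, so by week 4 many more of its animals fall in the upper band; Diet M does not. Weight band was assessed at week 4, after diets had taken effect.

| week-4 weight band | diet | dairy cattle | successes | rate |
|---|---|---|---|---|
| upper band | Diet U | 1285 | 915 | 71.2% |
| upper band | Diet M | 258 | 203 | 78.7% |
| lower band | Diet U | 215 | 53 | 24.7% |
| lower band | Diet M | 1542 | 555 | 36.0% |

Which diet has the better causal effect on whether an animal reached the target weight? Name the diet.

Diet U

Stratifying would compare diets among dairy cattle the diets themselves sorted into week-4 weight band groups — a form of selection on an intermediate. The unconditioned pooled rates give the total causal effect.
Pooled: Diet U 64.5% vs Diet M 42.1%; Diet U is higher overall.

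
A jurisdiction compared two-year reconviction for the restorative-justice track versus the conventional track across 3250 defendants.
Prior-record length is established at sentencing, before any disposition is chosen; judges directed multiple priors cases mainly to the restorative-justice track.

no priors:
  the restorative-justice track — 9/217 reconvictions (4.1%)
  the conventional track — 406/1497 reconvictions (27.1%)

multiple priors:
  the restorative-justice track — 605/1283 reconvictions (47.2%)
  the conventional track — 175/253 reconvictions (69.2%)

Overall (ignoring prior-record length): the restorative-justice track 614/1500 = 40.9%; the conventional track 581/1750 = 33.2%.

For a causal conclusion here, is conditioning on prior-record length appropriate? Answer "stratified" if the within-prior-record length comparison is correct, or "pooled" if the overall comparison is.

The prior-record length-specific comparison favours the restorative-justice track throughout, but the pooled figures favour the conventional track. The question is whether to condition on prior-record length.
Nothing the disposition does changes prior-record length; the imbalance is an allocation artefact. With prior-record length also predicting the outcome, the pooled figure is confounded, and the within-stratum comparison is the causal one.
Within each level — no priors: 4.1% vs 27.1%; multiple priors: 47.2% vs 69.2% — the restorative-justice track is lower every time.

stratified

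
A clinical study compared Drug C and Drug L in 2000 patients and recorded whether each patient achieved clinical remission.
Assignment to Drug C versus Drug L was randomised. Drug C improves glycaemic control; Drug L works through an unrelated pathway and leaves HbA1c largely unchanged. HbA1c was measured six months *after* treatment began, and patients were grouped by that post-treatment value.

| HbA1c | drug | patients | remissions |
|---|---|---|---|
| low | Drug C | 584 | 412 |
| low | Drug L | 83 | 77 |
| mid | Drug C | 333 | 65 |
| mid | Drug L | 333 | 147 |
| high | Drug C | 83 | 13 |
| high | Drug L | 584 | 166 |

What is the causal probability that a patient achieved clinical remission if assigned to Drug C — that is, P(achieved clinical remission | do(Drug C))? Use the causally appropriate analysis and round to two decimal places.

0.49

HbA1c is recorded after the drug and is itself shifted by it — it sits on the causal path from drug to outcome. Conditioning on a mediator would strip out part of the effect we want; the pooled comparison gives the total causal effect.
So P(outcome | do(Drug C)) is just the pooled rate for Drug C: 490/1000 = 0.490.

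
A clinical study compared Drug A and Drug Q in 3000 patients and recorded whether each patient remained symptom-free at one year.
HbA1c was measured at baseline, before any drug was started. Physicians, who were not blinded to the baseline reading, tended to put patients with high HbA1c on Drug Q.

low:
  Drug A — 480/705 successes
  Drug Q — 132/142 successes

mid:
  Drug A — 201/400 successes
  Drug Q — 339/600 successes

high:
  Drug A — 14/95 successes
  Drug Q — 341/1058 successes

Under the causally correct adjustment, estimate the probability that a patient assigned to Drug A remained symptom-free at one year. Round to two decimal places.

0.42

Within every HbA1c level Drug Q has the higher rate, yet pooled Drug A does — Simpson's reversal.
Here HbA1c is a common cause — it drives both which drug a case falls under and the outcome. The crude comparison mixes populations; the stratum-specific rates are the causally relevant ones.
Standardising Drug A to the population HbA1c mix: 0.282·480/705 + 0.333·201/400 + 0.384·14/95 = 0.416.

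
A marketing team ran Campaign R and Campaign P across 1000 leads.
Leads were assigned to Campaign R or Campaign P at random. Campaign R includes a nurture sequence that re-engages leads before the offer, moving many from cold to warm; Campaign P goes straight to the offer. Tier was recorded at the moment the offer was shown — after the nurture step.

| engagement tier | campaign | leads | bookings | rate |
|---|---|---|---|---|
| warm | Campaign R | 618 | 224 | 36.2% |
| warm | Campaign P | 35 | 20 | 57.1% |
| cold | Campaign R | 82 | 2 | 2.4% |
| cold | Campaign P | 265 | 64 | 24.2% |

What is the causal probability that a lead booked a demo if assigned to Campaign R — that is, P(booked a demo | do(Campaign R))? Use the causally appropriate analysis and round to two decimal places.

0.32

Stratifying would compare campaigns among leads the campaigns themselves sorted into engagement tier groups — a form of selection on an intermediate. The unconditioned pooled rates give the total causal effect.
So P(outcome | do(Campaign R)) is just the pooled rate for Campaign R: 226/700 = 0.323.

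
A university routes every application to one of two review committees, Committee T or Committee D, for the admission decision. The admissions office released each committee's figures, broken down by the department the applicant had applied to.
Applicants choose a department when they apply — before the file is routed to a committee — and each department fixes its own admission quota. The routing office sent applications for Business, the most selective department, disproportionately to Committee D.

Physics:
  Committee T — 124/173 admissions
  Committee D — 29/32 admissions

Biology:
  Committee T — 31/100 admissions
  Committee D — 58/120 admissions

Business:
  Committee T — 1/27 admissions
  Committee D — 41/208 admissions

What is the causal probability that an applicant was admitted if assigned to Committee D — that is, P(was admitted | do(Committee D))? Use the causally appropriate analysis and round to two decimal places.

0.51

Within every department level Committee D has the higher rate, yet pooled Committee T does — Simpson's reversal.
The imbalance in department arose from how applicants were allocated, not from anything the review committee did; and department independently affects the outcome. The pooled gap is confounded — condition on department.
Standardising Committee D to the population department mix: 0.311·29/32 + 0.333·58/120 + 0.356·41/208 = 0.513.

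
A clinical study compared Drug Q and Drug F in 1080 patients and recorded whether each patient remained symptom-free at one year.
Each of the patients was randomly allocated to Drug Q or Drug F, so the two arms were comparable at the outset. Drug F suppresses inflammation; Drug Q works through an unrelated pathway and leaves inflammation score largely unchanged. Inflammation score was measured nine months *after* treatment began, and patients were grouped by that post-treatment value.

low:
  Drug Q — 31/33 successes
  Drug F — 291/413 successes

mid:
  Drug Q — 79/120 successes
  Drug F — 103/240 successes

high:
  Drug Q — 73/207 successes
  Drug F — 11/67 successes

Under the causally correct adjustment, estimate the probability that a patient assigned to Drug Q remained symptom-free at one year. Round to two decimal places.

0.51

The distribution of inflammation score is itself part of what the drug does — it is an intermediate outcome. Holding it fixed would remove that part of the effect; the total effect is the pooled difference.
So P(outcome | do(Drug Q)) is just the pooled rate for Drug Q: 183/360 = 0.508.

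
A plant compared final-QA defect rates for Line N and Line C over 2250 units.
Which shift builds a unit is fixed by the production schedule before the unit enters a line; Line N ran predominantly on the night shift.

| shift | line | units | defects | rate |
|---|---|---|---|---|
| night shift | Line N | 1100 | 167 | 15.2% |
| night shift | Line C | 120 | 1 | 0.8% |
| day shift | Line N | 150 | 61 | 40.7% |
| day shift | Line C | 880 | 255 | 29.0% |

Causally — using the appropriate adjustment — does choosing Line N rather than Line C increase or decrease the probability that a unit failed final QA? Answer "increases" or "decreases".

increases

Since shift is a pre-existing factor (not a product of the line) and it affects the outcome on its own, it is a confounder. The stratified rates, not the pooled rate, identify the causal effect.
Within each level — night shift: 15.2% vs 0.8%; day shift: 40.7% vs 29.0% — Line C is lower every time.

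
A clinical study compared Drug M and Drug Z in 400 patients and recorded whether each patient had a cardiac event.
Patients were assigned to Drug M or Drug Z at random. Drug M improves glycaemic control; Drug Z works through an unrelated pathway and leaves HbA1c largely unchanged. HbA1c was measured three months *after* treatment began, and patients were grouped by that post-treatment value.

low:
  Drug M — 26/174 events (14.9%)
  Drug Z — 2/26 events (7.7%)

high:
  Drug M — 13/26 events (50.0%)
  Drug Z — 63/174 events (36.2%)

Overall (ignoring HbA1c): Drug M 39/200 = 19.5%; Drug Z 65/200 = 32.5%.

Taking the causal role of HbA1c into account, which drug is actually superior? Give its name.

The stratified and pooled comparisons disagree (Drug Z wins within each HbA1c; Drug M wins overall), so the answer turns on the causal role of HbA1c.
HbA1c lies on the pathway drug → HbA1c → outcome, so adjusting for it blocks the indirect effect. For the total causal effect of drug, use the unadjusted pooled rates.
Pooled: Drug M 19.5% vs Drug Z 32.5%; Drug M is lower overall.

Drug M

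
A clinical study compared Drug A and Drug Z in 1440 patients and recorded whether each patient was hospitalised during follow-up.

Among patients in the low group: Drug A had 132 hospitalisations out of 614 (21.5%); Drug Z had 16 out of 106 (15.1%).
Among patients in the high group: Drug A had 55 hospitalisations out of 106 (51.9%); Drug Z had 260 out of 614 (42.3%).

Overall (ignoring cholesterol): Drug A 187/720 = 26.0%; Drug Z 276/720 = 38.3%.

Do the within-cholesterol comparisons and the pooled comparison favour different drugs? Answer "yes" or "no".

yes

Within each cholesterol level (low 21.5% vs 15.1%; high 51.9% vs 42.3%), Drug Z has the lower rate every time. Pooled: 26.0% vs 38.3% — Drug A has the lower rate overall. The two comparisons disagree.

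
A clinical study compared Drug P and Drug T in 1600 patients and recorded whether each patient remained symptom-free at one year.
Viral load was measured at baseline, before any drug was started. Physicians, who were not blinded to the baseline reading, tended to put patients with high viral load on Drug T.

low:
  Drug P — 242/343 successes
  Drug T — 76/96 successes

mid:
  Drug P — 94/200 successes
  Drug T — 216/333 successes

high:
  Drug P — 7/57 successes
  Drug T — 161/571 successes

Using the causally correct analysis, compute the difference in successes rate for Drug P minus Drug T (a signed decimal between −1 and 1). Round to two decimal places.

Here viral load is a common cause — it drives both which drug a case falls under and the outcome. The crude comparison mixes populations; the stratum-specific rates are the causally relevant ones.
Adjusting over the population distribution of viral load: 0.274·(0.706−0.792) + 0.333·(0.470−0.649) + 0.393·(0.123−0.282) = -0.146.

-0.15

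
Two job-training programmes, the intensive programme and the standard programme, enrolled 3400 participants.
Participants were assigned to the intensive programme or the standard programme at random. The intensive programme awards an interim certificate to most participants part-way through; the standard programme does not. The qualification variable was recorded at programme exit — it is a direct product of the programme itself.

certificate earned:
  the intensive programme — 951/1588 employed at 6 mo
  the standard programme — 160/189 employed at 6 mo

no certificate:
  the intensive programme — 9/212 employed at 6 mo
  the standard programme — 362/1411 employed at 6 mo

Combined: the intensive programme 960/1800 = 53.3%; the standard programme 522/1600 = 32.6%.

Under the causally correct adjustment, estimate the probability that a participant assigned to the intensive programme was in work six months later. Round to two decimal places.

Because the programme influences qualification attained during the programme, qualification attained during the programme is a post-treatment mediator, not a confounder. Stratifying on it would bias the estimate; the causal effect is the crude pooled difference.
So P(outcome | do(the intensive programme)) is just the pooled rate for the intensive programme: 960/1800 = 0.533.

0.53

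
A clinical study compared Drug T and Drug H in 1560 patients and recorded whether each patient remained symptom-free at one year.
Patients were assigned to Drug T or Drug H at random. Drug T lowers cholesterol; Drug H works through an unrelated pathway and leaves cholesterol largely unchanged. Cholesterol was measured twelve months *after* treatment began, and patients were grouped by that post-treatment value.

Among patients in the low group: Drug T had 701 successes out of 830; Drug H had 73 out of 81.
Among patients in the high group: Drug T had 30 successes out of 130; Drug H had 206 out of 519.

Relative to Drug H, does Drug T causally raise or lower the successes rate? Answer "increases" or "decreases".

Within every cholesterol level Drug H has the higher rate, yet pooled Drug T does — Simpson's reversal.
Stratifying would compare drugs among patients the drugs themselves sorted into cholesterol groups — a form of selection on an intermediate. The unconditioned pooled rates give the total causal effect.
Pooled: Drug T 76.1% vs Drug H 46.5%; Drug T is higher overall.

increases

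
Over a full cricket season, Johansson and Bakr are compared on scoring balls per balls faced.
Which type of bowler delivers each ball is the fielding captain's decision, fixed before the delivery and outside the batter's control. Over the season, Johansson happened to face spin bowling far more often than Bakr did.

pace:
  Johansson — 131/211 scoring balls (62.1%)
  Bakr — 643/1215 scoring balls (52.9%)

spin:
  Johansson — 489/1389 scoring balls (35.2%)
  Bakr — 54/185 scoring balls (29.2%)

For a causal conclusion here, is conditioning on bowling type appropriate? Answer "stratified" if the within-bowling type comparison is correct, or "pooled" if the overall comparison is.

Here bowling type is a common cause — it drives both which player a case falls under and the outcome. The crude comparison mixes populations; the stratum-specific rates are the causally relevant ones.
Within each level — pace: 62.1% vs 52.9%; spin: 35.2% vs 29.2% — Johansson is higher every time.

stratified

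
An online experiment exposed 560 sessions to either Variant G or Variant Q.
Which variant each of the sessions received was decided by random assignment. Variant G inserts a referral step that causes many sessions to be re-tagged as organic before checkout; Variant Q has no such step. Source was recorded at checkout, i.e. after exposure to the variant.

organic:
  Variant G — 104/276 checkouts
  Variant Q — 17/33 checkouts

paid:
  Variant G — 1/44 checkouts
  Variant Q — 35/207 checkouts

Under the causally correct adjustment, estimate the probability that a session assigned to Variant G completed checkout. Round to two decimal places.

Traffic source is downstream of the variant. One should not condition on a consequence of treatment, so the overall rates are the right comparison.
So P(outcome | do(Variant G)) is just the pooled rate for Variant G: 105/320 = 0.328.

0.33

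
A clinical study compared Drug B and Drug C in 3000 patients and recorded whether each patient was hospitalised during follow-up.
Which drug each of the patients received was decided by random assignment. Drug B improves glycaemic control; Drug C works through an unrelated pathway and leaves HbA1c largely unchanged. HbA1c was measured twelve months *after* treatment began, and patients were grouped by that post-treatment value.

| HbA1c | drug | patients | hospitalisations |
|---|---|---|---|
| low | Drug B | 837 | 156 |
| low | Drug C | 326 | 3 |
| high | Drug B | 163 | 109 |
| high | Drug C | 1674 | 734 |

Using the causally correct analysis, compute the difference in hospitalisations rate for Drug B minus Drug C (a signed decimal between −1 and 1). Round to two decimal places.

Because the drug influences HbA1c, HbA1c is a post-treatment mediator, not a confounder. Stratifying on it would bias the estimate; the causal effect is the crude pooled difference.
The causal difference is the pooled difference: 0.265 − 0.368 = -0.103.

-0.10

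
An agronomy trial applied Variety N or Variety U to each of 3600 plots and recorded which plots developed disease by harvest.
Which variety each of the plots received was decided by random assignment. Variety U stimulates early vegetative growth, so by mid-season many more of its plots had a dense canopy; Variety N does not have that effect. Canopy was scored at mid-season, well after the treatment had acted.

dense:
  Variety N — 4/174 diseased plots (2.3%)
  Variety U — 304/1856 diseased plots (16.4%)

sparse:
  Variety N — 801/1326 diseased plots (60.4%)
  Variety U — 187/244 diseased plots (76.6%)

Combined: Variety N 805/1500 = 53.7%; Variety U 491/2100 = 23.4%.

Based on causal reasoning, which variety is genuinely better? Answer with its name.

Variety U

Mid-season canopy is downstream of the variety. One should not condition on a consequence of treatment, so the overall rates are the right comparison.
Pooled: Variety N 53.7% vs Variety U 23.4%; Variety U is lower overall.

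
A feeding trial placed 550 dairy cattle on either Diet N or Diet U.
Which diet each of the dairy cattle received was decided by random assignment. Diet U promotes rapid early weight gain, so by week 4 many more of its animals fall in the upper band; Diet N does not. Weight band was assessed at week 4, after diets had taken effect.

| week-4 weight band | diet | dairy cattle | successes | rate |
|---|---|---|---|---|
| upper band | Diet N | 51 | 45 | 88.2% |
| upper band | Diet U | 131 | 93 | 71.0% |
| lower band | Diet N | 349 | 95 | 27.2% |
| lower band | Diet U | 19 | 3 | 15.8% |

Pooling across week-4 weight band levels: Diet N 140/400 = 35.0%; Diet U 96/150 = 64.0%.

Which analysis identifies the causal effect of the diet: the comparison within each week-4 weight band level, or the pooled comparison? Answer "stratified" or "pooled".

pooled

Diet N is higher inside every week-4 weight band stratum but Diet U is higher in aggregate. Whether to stratify depends on how week-4 weight band relates to the diet.
Week-4 weight band is recorded after the diet and is itself shifted by it — it sits on the causal path from diet to outcome. Conditioning on a mediator would strip out part of the effect we want; the pooled comparison gives the total causal effect.
Pooled: Diet N 35.0% vs Diet U 64.0%; Diet U is higher overall.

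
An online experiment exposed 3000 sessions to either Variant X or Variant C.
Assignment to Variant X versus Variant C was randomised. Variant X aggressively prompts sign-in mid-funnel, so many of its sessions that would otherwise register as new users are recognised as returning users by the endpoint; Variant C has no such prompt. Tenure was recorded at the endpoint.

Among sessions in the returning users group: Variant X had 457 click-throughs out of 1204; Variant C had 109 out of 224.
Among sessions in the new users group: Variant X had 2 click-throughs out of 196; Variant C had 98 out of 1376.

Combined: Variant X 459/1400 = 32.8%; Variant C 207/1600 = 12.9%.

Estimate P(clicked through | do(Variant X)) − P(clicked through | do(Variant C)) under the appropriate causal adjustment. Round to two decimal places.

The stratified and pooled comparisons disagree (Variant C wins within each user tenure; Variant X wins overall), so the answer turns on the causal role of user tenure.
Stratifying would compare variants among sessions the variants themselves sorted into user tenure groups — a form of selection on an intermediate. The unconditioned pooled rates give the total causal effect.
The causal difference is the pooled difference: 0.328 − 0.129 = +0.198.

+0.20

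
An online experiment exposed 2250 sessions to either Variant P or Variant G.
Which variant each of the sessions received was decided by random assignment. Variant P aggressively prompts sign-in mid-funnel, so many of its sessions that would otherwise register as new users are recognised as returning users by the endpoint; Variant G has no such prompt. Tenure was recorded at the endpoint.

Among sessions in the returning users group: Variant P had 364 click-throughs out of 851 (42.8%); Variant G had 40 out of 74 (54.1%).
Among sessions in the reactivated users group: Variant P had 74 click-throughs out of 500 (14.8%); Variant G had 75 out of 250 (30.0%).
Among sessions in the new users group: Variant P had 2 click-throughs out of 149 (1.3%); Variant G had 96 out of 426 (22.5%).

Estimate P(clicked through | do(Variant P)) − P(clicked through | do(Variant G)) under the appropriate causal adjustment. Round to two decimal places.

+0.01

User tenure is downstream of the variant. One should not condition on a consequence of treatment, so the overall rates are the right comparison.
The causal difference is the pooled difference: 0.293 − 0.281 = +0.012.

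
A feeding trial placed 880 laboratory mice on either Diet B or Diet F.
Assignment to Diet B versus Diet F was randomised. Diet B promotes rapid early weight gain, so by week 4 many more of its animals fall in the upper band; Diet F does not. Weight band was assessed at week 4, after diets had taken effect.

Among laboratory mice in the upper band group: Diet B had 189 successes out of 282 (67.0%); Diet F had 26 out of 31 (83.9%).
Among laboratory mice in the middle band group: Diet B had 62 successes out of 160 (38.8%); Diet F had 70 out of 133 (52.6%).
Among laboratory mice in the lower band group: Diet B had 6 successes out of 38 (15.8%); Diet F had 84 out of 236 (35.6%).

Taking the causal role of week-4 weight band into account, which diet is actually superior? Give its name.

Stratifying would compare diets among laboratory mice the diets themselves sorted into week-4 weight band groups — a form of selection on an intermediate. The unconditioned pooled rates give the total causal effect.
Pooled: Diet B 53.5% vs Diet F 45.0%; Diet B is higher overall.

Diet B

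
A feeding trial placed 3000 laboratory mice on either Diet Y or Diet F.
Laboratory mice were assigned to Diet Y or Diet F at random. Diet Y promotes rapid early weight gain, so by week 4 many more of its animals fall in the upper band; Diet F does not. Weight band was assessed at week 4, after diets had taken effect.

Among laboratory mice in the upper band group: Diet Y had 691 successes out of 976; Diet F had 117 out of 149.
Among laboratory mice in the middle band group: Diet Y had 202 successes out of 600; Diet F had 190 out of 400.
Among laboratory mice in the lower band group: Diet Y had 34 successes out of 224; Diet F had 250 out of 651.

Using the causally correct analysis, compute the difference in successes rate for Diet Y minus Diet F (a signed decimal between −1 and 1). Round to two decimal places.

+0.05

Diet F is higher inside every week-4 weight band stratum but Diet Y is higher in aggregate. Whether to stratify depends on how week-4 weight band relates to the diet.
The distribution of week-4 weight band is itself part of what the diet does — it is an intermediate outcome. Holding it fixed would remove that part of the effect; the total effect is the pooled difference.
The causal difference is the pooled difference: 0.515 − 0.464 = +0.051.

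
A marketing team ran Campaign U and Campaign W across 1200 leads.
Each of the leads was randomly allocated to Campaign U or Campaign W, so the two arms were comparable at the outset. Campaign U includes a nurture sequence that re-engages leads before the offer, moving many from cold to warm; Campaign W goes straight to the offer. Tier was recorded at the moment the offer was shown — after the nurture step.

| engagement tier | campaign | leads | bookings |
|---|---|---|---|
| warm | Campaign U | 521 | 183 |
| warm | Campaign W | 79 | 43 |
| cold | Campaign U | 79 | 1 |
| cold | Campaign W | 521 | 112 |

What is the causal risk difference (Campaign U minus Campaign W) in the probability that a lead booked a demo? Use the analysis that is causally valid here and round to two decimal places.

Within every engagement tier level Campaign W has the higher rate, yet pooled Campaign U does — Simpson's reversal.
Stratifying would compare campaigns among leads the campaigns themselves sorted into engagement tier groups — a form of selection on an intermediate. The unconditioned pooled rates give the total causal effect.
The causal difference is the pooled difference: 0.307 − 0.258 = +0.048.

+0.05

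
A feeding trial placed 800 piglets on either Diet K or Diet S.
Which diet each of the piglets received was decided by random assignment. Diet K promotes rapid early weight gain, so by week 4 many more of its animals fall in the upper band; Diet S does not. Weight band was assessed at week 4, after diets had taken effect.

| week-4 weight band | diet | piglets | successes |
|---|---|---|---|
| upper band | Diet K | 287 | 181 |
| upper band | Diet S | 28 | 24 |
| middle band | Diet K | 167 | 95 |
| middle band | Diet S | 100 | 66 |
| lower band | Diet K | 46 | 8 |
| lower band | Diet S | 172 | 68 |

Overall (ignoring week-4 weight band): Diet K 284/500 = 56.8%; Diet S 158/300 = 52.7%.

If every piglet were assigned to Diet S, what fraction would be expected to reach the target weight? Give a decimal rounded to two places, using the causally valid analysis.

Week-4 weight band is recorded after the diet and is itself shifted by it — it sits on the causal path from diet to outcome. Conditioning on a mediator would strip out part of the effect we want; the pooled comparison gives the total causal effect.
So P(outcome | do(Diet S)) is just the pooled rate for Diet S: 158/300 = 0.527.

0.53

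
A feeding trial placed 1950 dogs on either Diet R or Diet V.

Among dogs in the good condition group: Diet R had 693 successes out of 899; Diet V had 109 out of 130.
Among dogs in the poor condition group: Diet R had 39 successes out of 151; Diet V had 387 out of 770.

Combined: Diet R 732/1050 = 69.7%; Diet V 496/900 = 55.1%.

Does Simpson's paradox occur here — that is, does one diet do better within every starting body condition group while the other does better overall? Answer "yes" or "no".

yes

Within each starting body condition level (good condition 77.1% vs 83.8%; poor condition 25.8% vs 50.3%), Diet V has the higher rate every time. Pooled: 69.7% vs 55.1% — Diet R has the higher rate overall. The two comparisons disagree.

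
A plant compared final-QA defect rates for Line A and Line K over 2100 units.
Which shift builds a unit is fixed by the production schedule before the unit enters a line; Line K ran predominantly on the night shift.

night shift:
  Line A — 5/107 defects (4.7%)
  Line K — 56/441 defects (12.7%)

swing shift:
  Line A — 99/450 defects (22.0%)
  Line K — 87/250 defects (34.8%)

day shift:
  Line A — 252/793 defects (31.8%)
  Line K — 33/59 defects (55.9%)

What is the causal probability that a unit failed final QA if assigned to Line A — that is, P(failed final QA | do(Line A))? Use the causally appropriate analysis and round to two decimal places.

0.21

Since shift is a pre-existing factor (not a product of the line) and it affects the outcome on its own, it is a confounder. The stratified rates, not the pooled rate, identify the causal effect.
Standardising Line A to the population shift mix: 0.261·5/107 + 0.333·99/450 + 0.406·252/793 = 0.214.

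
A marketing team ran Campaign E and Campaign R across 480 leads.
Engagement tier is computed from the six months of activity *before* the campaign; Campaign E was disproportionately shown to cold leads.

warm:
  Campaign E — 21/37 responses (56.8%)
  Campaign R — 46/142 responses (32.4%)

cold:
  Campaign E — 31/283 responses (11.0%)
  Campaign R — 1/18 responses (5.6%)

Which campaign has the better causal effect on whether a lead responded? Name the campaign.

The engagement tier-specific comparison favours Campaign E throughout, but the pooled figures favour Campaign R. The question is whether to condition on engagement tier.
Engagement tier is set before the campaign has any effect — it is not caused by the campaign — and it independently drives the outcome. That makes it a confounder, so the causal comparison is within engagement tier levels.
Within each level — warm: 56.8% vs 32.4%; cold: 11.0% vs 5.6% — Campaign E is higher every time.

Campaign E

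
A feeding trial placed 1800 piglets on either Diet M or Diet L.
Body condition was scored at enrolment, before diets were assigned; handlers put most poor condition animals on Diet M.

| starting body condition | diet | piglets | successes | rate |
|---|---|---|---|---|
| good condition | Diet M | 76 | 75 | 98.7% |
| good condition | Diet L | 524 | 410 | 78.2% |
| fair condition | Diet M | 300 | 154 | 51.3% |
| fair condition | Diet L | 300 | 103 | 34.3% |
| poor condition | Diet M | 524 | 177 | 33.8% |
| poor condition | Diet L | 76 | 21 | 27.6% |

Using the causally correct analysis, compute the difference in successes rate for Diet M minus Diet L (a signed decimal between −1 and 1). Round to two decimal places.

+0.15

The stratified and pooled comparisons disagree (Diet M wins within each starting body condition; Diet L wins overall), so the answer turns on the causal role of starting body condition.
Starting body condition is set before the diet has any effect — it is not caused by the diet — and it independently drives the outcome. That makes it a confounder, so the causal comparison is within starting body condition levels.
Adjusting over the population distribution of starting body condition: 0.333·(0.987−0.782) + 0.333·(0.513−0.343) + 0.333·(0.338−0.276) = +0.145.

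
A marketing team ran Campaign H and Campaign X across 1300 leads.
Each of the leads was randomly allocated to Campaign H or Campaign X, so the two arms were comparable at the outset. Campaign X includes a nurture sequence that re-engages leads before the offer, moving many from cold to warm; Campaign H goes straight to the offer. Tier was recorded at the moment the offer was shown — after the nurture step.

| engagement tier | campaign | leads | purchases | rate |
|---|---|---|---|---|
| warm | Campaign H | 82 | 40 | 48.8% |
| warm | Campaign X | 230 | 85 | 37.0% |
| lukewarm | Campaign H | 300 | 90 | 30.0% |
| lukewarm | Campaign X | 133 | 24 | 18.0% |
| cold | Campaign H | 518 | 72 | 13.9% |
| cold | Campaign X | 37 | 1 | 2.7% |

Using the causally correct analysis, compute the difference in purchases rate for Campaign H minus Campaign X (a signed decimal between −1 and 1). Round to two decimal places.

The engagement tier-specific comparison favours Campaign H throughout, but the pooled figures favour Campaign X. The question is whether to condition on engagement tier.
Engagement tier is recorded after the campaign and is itself shifted by it — it sits on the causal path from campaign to outcome. Conditioning on a mediator would strip out part of the effect we want; the pooled comparison gives the total causal effect.
The causal difference is the pooled difference: 0.224 − 0.275 = -0.051.

-0.05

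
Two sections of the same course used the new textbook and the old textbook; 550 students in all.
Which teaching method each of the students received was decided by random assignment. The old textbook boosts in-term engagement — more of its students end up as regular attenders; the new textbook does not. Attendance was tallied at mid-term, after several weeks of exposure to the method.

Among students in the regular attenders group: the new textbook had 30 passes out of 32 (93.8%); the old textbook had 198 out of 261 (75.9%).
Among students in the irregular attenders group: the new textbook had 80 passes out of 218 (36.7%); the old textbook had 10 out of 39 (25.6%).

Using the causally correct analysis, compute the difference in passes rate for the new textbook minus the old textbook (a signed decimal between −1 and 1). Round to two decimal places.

Stratifying would compare teaching methods among students the teaching methods themselves sorted into mid-term attendance groups — a form of selection on an intermediate. The unconditioned pooled rates give the total causal effect.
The causal difference is the pooled difference: 0.440 − 0.693 = -0.253.

-0.25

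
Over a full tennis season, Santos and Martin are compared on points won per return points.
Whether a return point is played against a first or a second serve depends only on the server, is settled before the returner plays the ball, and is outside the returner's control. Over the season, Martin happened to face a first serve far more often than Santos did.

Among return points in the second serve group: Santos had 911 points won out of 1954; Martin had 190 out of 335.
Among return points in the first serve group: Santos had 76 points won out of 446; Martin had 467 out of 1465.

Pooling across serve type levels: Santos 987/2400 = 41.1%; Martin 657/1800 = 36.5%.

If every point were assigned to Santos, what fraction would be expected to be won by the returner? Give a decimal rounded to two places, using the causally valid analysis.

0.33

The serve type-specific comparison favours Martin throughout, but the pooled figures favour Santos. The question is whether to condition on serve type.
Nothing the player does changes serve type; the imbalance is an allocation artefact. With serve type also predicting the outcome, the pooled figure is confounded, and the within-stratum comparison is the causal one.
Standardising Santos to the population serve type mix: 0.545·911/1954 + 0.455·76/446 = 0.332.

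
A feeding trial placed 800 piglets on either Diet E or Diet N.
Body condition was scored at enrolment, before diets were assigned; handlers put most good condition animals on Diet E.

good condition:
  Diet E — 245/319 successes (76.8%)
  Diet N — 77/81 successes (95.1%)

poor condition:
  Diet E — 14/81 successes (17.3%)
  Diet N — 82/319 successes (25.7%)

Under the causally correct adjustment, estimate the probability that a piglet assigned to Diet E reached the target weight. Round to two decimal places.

Within every starting body condition level Diet N has the higher rate, yet pooled Diet E does — Simpson's reversal.
Since starting body condition is a pre-existing factor (not a product of the diet) and it affects the outcome on its own, it is a confounder. The stratified rates, not the pooled rate, identify the causal effect.
Standardising Diet E to the population starting body condition mix: 0.500·245/319 + 0.500·14/81 = 0.470.

0.47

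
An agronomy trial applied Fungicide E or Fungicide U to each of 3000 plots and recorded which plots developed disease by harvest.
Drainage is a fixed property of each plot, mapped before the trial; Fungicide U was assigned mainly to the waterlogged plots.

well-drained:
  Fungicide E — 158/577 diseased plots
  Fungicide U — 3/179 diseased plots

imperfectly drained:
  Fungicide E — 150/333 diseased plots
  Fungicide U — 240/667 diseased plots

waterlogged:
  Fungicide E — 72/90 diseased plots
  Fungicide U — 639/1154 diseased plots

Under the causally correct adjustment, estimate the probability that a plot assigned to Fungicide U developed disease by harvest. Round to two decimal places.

Field drainage differs across fungicides for reasons unrelated to any effect of the fungicide itself, and it separately predicts the outcome — a classic confounder. We must compare within field drainage levels.
Standardising Fungicide U to the population field drainage mix: 0.252·3/179 + 0.333·240/667 + 0.415·639/1154 = 0.354.

0.35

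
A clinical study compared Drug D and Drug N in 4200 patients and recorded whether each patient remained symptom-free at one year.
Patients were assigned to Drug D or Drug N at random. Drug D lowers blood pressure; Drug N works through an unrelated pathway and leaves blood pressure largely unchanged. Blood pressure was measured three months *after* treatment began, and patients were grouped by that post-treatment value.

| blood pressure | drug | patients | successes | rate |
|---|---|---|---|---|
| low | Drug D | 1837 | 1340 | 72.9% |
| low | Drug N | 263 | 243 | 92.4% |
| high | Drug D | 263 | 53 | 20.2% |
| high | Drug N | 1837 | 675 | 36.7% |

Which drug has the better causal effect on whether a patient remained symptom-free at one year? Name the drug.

Drug D

Stratifying would compare drugs among patients the drugs themselves sorted into blood pressure groups — a form of selection on an intermediate. The unconditioned pooled rates give the total causal effect.
Pooled: Drug D 66.3% vs Drug N 43.7%; Drug D is higher overall.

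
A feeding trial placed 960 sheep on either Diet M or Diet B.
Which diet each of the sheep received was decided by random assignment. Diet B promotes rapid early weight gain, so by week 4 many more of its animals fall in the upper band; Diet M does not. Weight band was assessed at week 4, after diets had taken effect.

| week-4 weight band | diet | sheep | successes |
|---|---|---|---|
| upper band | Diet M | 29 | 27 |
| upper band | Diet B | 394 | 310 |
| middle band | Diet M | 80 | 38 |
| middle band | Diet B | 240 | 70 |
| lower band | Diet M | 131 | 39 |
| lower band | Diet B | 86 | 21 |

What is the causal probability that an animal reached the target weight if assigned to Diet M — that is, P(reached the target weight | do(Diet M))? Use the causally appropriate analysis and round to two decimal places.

0.43

Week-4 weight band is recorded after the diet and is itself shifted by it — it sits on the causal path from diet to outcome. Conditioning on a mediator would strip out part of the effect we want; the pooled comparison gives the total causal effect.
So P(outcome | do(Diet M)) is just the pooled rate for Diet M: 104/240 = 0.433.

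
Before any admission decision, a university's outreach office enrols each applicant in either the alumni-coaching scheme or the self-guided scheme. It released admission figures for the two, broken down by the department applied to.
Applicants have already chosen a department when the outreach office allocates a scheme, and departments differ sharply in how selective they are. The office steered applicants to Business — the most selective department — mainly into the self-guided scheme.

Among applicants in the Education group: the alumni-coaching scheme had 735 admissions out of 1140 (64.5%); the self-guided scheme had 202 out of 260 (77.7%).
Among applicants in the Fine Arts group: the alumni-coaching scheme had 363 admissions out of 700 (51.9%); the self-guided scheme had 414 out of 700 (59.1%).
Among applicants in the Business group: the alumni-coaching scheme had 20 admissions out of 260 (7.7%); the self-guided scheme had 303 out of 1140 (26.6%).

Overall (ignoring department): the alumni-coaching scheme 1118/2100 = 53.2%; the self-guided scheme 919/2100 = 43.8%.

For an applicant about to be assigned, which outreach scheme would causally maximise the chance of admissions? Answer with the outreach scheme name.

the self-guided scheme

The imbalance in department arose from how applicants were allocated, not from anything the outreach scheme did; and department independently affects the outcome. The pooled gap is confounded — condition on department.
Within each level — Education: 64.5% vs 77.7%; Fine Arts: 51.9% vs 59.1%; Business: 7.7% vs 26.6% — the self-guided scheme is higher every time.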